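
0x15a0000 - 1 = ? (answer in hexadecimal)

0x159ffff

The trailing 4 digits are 0, so subtracting 1 borrows through: they become F and the next digit up decrements.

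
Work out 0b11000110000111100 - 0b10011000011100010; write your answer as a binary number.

0b101101101011010

Subtract column by column in base 2:
  0-0 → 0
  0-1 → 1 (borrow)
  1-0-1 → 0
  1-0 → 1
  1-0 → 1
  1-1 → 0
  0-1 → 1 (borrow)
  0-1-1 → 0 (borrow)
  0-0-1 → 1 (borrow)
  0-0-1 → 1 (borrow)
  1-0-1 → 0
  1-0 → 1
  0-1 → 1 (borrow)
  0-1-1 → 0 (borrow)
  0-0-1 → 1 (borrow)
  1-0-1 → 0
  1-1 → 0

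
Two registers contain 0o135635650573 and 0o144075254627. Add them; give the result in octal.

0o301733125422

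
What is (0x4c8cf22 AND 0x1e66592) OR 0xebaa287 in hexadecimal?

0x4c8cf22 AND 0x1e66592 = 0x0c04502.
Then OR with 0xebaa287.

0xefae787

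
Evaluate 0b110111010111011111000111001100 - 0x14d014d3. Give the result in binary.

0b100010100011011101110011111001

0x14d014d3 = 0b10100110100000001010011010011 in binary.
Subtract column by column in base 2:
  0-1 → 1 (borrow)
  0-1-1 → 0 (borrow)
  1-0-1 → 0
  1-0 → 1
  0-1 → 1 (borrow)
  0-0-1 → 1 (borrow)
  1-1-1 → 1 (borrow)
  1-1-1 → 1 (borrow)
  1-0-1 → 0
  0-0 → 0
  0-1 → 1 (borrow)
  0-0-1 → 1 (borrow)
  1-1-1 → 1 (borrow)
  1-0-1 → 0
  1-0 → 1
  1-0 → 1
  1-0 → 1
  0-0 → 0
  1-0 → 1
  1-0 → 1
  1-1 → 0
  0-0 → 0
  1-1 → 0
  0-1 → 1 (borrow)
  1-0-1 → 0
  1-0 → 1
  1-1 → 0
  0-0 → 0
  1-1 → 0
  1-0 → 1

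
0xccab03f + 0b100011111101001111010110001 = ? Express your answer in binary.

0xccab03f = 0b1100110010101011000000111111 in binary.
Add column by column in base 2, right to left:
  1+1 = 0 carry 1
  1+0+1 = 0 carry 1
  1+0+1 = 0 carry 1
  1+0+1 = 0 carry 1
  1+1+1 = 1 carry 1
  1+1+1 = 1 carry 1
  0+0+1 = 1
  0+1 = 1
  0+0 = 0
  0+1 = 1
  0+1 = 1
  0+1 = 1
  1+1 = 0 carry 1
  1+0+1 = 0 carry 1
  0+0+1 = 1
  1+1 = 0 carry 1
  0+0+1 = 1
  1+1 = 0 carry 1
  0+1+1 = 0 carry 1
  1+1+1 = 1 carry 1
  0+1+1 = 0 carry 1
  0+1+1 = 0 carry 1
  1+1+1 = 1 carry 1
  1+0+1 = 0 carry 1
  0+0+1 = 1
  0+0 = 0
  1+1 = 0 carry 1
  1+0+1 = 0 carry 1
  final carry 1

0b10001010010010100111011110000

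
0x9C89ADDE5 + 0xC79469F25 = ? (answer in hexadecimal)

0x1641E17D0A

Add column by column in base 16, right to left:
  5+5 = A
  E+2 = 0 carry 1
  D+F+1 = D carry 1
  D+9+1 = 7 carry 1
  A+6+1 = 1 carry 1
  9+4+1 = E
  8+9 = 1 carry 1
  C+7+1 = 4 carry 1
  9+C+1 = 6 carry 1
  final carry 1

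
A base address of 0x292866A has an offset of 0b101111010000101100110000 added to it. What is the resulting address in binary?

0b11010011111001000110011010

0x292866A = 0b10100100101000011001101010 in binary.
Add column by column in base 2, right to left:
  0+0 = 0
  1+0 = 1
  0+0 = 0
  1+0 = 1
  0+1 = 1
  1+1 = 0 carry 1
  1+0+1 = 0 carry 1
  0+0+1 = 1
  0+1 = 1
  1+1 = 0 carry 1
  1+0+1 = 0 carry 1
  0+1+1 = 0 carry 1
  0+0+1 = 1
  0+0 = 0
  0+0 = 0
  1+0 = 1
  0+1 = 1
  1+0 = 1
  0+1 = 1
  0+1 = 1
  1+1 = 0 carry 1
  0+1+1 = 0 carry 1
  0+0+1 = 1
  1+1 = 0 carry 1
  0+0+1 = 1
  1+0 = 1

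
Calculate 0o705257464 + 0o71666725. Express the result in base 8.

0o777146411

Add column by column in base 8, right to left:
  4+5 = 1 carry 1
  6+2+1 = 1 carry 1
  4+7+1 = 4 carry 1
  7+6+1 = 6 carry 1
  5+6+1 = 4 carry 1
  2+6+1 = 1 carry 1
  5+1+1 = 7
  0+7 = 7
  7+0 = 7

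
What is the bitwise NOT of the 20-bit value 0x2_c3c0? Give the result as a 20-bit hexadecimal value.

Each hex digit d becomes f−d:
  2→d, c→3, 3→c, c→3, 0→f

0xd3c3f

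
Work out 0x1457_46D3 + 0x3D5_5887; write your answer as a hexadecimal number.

0x182C9F5A

Add column by column in base 16, right to left:
  3+7 = A
  D+8 = 5 carry 1
  6+8+1 = F
  4+5 = 9
  7+5 = C
  5+D = 2 carry 1
  4+3+1 = 8
  1+0 = 1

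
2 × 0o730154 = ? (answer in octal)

0o1660330

Multiply each base-8 digit by 2, carrying:
  4×2 = 8 → write 0 carry 1
  5×2+1 = 11 → write 3 carry 1
  1×2+1 = 3 → write 3
  0×2 = 0 → write 0
  3×2 = 6 → write 6
  7×2 = 14 → write 6 carry 1
  remaining carry: 1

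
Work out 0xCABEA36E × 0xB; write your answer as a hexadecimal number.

Multiply each base-16 digit by 11, carrying:
  E×11 = 154 → write A carry 9
  6×11+9 = 75 → write B carry 4
  3×11+4 = 37 → write 5 carry 2
  A×11+2 = 112 → write 0 carry 7
  E×11+7 = 161 → write 1 carry 10
  B×11+10 = 131 → write 3 carry 8
  A×11+8 = 118 → write 6 carry 7
  C×11+7 = 139 → write B carry 8
  remaining carry: 8

0x8B63105BA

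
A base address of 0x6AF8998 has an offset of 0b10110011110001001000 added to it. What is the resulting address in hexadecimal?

0x6BAC5E0

0b10110011110001001000 = 0xB3C48 in hexadecimal.
Add column by column in base 16, right to left:
  8+8 = 0 carry 1
  9+4+1 = E
  9+C = 5 carry 1
  8+3+1 = C
  F+B = A carry 1
  A+0+1 = B
  6+0 = 6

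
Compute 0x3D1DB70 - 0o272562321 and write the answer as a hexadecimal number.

0xE6F69F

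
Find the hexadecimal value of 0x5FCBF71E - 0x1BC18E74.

Subtract column by column in base 16:
  E-4 → A
  1-7 → A (borrow)
  7-E-1 → 8 (borrow)
  F-8-1 → 6
  B-1 → A
  C-C → 0
  F-B → 4
  5-1 → 4

0x440A68AA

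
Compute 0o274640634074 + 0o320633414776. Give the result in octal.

Add column by column in base 8, right to left:
  4+6 = 2 carry 1
  7+7+1 = 7 carry 1
  0+7+1 = 0 carry 1
  4+4+1 = 1 carry 1
  3+1+1 = 5
  6+4 = 2 carry 1
  0+3+1 = 4
  4+3 = 7
  6+6 = 4 carry 1
  4+0+1 = 5
  7+2 = 1 carry 1
  2+3+1 = 6

0o615474251072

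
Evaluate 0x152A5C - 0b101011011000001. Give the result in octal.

0o5151633

0x152A5C = 0o5225134 in octal.
0b101011011000001 = 0o53301 in octal.
Subtract column by column in base 8:
  4-1 → 3
  3-0 → 3
  1-3 → 6 (borrow)
  5-3-1 → 1
  2-5 → 5 (borrow)
  2-0-1 → 1
  5-0 → 5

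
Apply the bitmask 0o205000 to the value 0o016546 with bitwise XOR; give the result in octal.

0o213546

XOR each oct digit independently (no carries):
  0^2=2, 1^0=1, 6^5=3, 5^0=5, 4^0=4, 6^0=6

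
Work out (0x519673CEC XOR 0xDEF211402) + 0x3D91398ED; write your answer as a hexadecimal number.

0xCCF59C1DB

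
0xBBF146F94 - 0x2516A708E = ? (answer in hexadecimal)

0x96DA9FF06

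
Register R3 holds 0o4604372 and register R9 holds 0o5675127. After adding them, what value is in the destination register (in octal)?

0o12501521

Add column by column in base 8, right to left:
  2+7 = 1 carry 1
  7+2+1 = 2 carry 1
  3+1+1 = 5
  4+5 = 1 carry 1
  0+7+1 = 0 carry 1
  6+6+1 = 5 carry 1
  4+5+1 = 2 carry 1
  final carry 1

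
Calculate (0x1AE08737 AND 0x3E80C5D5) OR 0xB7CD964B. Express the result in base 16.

0x1AE08737 AND 0x3E80C5D5 = 0x1A808515.
Then OR with 0xB7CD964B.

0xBFCD975F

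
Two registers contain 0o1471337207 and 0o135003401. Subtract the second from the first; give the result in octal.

0o1334333606

Subtract column by column in base 8:
  7-1 → 6
  0-0 → 0
  2-4 → 6 (borrow)
  7-3-1 → 3
  3-0 → 3
  3-0 → 3
  1-5 → 4 (borrow)
  7-3-1 → 3
  4-1 → 3
  1-0 → 1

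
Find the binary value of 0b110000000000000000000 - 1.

The trailing 19 digits are 0, so subtracting 1 borrows through: they become 1 and the next digit up decrements.

0b101111111111111111111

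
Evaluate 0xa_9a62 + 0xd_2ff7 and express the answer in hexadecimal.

Add column by column in base 16, right to left:
  2+7 = 9
  6+f = 5 carry 1
  a+f+1 = a carry 1
  9+2+1 = c
  a+d = 7 carry 1
  final carry 1

0x17ca59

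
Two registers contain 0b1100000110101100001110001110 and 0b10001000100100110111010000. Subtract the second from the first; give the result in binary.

Subtract column by column in base 2:
  0-0 → 0
  1-0 → 1
  1-0 → 1
  1-0 → 1
  0-1 → 1 (borrow)
  0-0-1 → 1 (borrow)
  0-1-1 → 0 (borrow)
  1-1-1 → 1 (borrow)
  1-1-1 → 1 (borrow)
  1-0-1 → 0
  0-1 → 1 (borrow)
  0-1-1 → 0 (borrow)
  0-0-1 → 1 (borrow)
  0-0-1 → 1 (borrow)
  1-1-1 → 1 (borrow)
  1-0-1 → 0
  0-0 → 0
  1-1 → 0
  0-0 → 0
  1-0 → 1
  1-0 → 1
  0-1 → 1 (borrow)
  0-0-1 → 1 (borrow)
  0-0-1 → 1 (borrow)
  0-0-1 → 1 (borrow)
  0-1-1 → 0 (borrow)
  1-0-1 → 0
  1-0 → 1

0b1001111110000111010110111110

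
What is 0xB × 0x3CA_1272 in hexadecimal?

Multiply each base-16 digit by 11, carrying:
  2×11 = 22 → write 6 carry 1
  7×11+1 = 78 → write E carry 4
  2×11+4 = 26 → write A carry 1
  1×11+1 = 12 → write C
  A×11 = 110 → write E carry 6
  C×11+6 = 138 → write A carry 8
  3×11+8 = 41 → write 9 carry 2
  remaining carry: 2

0x29AECAE6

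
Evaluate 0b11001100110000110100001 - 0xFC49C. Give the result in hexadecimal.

0x569D05

0b11001100110000110100001 = 0x6661A1 in hexadecimal.
Subtract column by column in base 16:
  1-C → 5 (borrow)
  A-9-1 → 0
  1-4 → D (borrow)
  6-C-1 → 9 (borrow)
  6-F-1 → 6 (borrow)
  6-0-1 → 5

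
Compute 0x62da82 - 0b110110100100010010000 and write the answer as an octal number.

0o21710762

0x62da82 = 0o30555202 in octal.
0b110110100100010010000 = 0o6644220 in octal.
Subtract column by column in base 8:
  2-0 → 2
  0-2 → 6 (borrow)
  2-2-1 → 7 (borrow)
  5-4-1 → 0
  5-4 → 1
  5-6 → 7 (borrow)
  0-6-1 → 1 (borrow)
  3-0-1 → 2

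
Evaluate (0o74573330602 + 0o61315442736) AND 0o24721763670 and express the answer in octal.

0o4100763440

Add column by column in base 8, right to left:
  2+6 = 0 carry 1
  0+3+1 = 4
  6+7 = 5 carry 1
  0+2+1 = 3
  3+4 = 7
  3+4 = 7
  3+5 = 0 carry 1
  7+1+1 = 1 carry 1
  5+3+1 = 1 carry 1
  4+1+1 = 6
  7+6 = 5 carry 1
  final carry 1
Sum = 0o156110773540; now AND with 0o24721763670:
  1&0=0, 5&2=0, 6&4=4, 1&7=1, 1&2=0, 0&1=0, 7&7=7, 7&6=6, 3&3=3, 5&6=4, 4&7=4, 0&0=0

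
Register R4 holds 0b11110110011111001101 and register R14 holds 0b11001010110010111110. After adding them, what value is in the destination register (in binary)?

0b111000001010010001011

Add column by column in base 2, right to left:
  1+0 = 1
  0+1 = 1
  1+1 = 0 carry 1
  1+1+1 = 1 carry 1
  0+1+1 = 0 carry 1
  0+1+1 = 0 carry 1
  1+0+1 = 0 carry 1
  1+1+1 = 1 carry 1
  1+0+1 = 0 carry 1
  1+0+1 = 0 carry 1
  1+1+1 = 1 carry 1
  0+1+1 = 0 carry 1
  0+0+1 = 1
  1+1 = 0 carry 1
  1+0+1 = 0 carry 1
  0+1+1 = 0 carry 1
  1+0+1 = 0 carry 1
  1+0+1 = 0 carry 1
  1+1+1 = 1 carry 1
  1+1+1 = 1 carry 1
  final carry 1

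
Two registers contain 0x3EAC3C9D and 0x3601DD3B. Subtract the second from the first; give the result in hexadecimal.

Subtract column by column in base 16:
  D-B → 2
  9-3 → 6
  C-D → F (borrow)
  3-D-1 → 5 (borrow)
  C-1-1 → A
  A-0 → A
  E-6 → 8
  3-3 → 0

0x8AA5F62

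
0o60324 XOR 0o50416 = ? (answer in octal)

0o30732

XOR each oct digit independently (no carries):
  6^5=3, 0^0=0, 3^4=7, 2^1=3, 4^6=2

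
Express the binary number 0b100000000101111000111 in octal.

0o4005707

Group the bits in threes: 100 000 000 101 111 000 111 → 4005707.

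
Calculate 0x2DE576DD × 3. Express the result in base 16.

0x89B06497

Multiply each base-16 digit by 3, carrying:
  D×3 = 39 → write 7 carry 2
  D×3+2 = 41 → write 9 carry 2
  6×3+2 = 20 → write 4 carry 1
  7×3+1 = 22 → write 6 carry 1
  5×3+1 = 16 → write 0 carry 1
  E×3+1 = 43 → write B carry 2
  D×3+2 = 41 → write 9 carry 2
  2×3+2 = 8 → write 8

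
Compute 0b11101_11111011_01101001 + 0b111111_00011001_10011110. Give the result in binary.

0b10111010001010100000111

Add column by column in base 2, right to left:
  1+0 = 1
  0+1 = 1
  0+1 = 1
  1+1 = 0 carry 1
  0+1+1 = 0 carry 1
  1+0+1 = 0 carry 1
  1+0+1 = 0 carry 1
  0+1+1 = 0 carry 1
  1+1+1 = 1 carry 1
  1+0+1 = 0 carry 1
  0+0+1 = 1
  1+1 = 0 carry 1
  1+1+1 = 1 carry 1
  1+0+1 = 0 carry 1
  1+0+1 = 0 carry 1
  1+0+1 = 0 carry 1
  1+1+1 = 1 carry 1
  0+1+1 = 0 carry 1
  1+1+1 = 1 carry 1
  1+1+1 = 1 carry 1
  1+1+1 = 1 carry 1
  0+1+1 = 0 carry 1
  final carry 1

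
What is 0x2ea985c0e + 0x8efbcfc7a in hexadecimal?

Add column by column in base 16, right to left:
  e+a = 8 carry 1
  0+7+1 = 8
  c+c = 8 carry 1
  5+f+1 = 5 carry 1
  8+c+1 = 5 carry 1
  9+b+1 = 5 carry 1
  a+f+1 = a carry 1
  e+e+1 = d carry 1
  2+8+1 = b

0xbda555888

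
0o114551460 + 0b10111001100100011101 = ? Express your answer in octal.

0o117466115

0b10111001100100011101 = 0o2714435 in octal.
Add column by column in base 8, right to left:
  0+5 = 5
  6+3 = 1 carry 1
  4+4+1 = 1 carry 1
  1+4+1 = 6
  5+1 = 6
  5+7 = 4 carry 1
  4+2+1 = 7
  1+0 = 1
  1+0 = 1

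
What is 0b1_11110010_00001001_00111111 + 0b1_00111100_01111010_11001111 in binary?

0b11001011101000010000001110

Add column by column in base 2, right to left:
  1+1 = 0 carry 1
  1+1+1 = 1 carry 1
  1+1+1 = 1 carry 1
  1+1+1 = 1 carry 1
  1+0+1 = 0 carry 1
  1+0+1 = 0 carry 1
  0+1+1 = 0 carry 1
  0+1+1 = 0 carry 1
  1+0+1 = 0 carry 1
  0+1+1 = 0 carry 1
  0+0+1 = 1
  1+1 = 0 carry 1
  0+1+1 = 0 carry 1
  0+1+1 = 0 carry 1
  0+1+1 = 0 carry 1
  0+0+1 = 1
  0+0 = 0
  1+0 = 1
  0+1 = 1
  0+1 = 1
  1+1 = 0 carry 1
  1+1+1 = 1 carry 1
  1+0+1 = 0 carry 1
  1+0+1 = 0 carry 1
  1+1+1 = 1 carry 1
  final carry 1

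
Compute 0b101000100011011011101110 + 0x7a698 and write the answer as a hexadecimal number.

0b101000100011011011101110 = 0xa236ee in hexadecimal.
Add column by column in base 16, right to left:
  e+8 = 6 carry 1
  e+9+1 = 8 carry 1
  6+6+1 = d
  3+a = d
  2+7 = 9
  a+0 = a

0xa9dd86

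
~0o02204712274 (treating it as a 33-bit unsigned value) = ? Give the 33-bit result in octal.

0o75573065503

Each oct digit d becomes 7−d:
  0→7, 2→5, 2→5, 0→7, 4→3, 7→0, 1→6, 2→5, 2→5, 7→0, 4→3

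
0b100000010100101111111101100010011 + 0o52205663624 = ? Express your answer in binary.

0o52205663624 = 0b101010010000101110110011110010100 in binary.
Add column by column in base 2, right to left:
  1+0 = 1
  1+0 = 1
  0+1 = 1
  0+0 = 0
  1+1 = 0 carry 1
  0+0+1 = 1
  0+0 = 0
  0+1 = 1
  1+1 = 0 carry 1
  1+1+1 = 1 carry 1
  0+1+1 = 0 carry 1
  1+0+1 = 0 carry 1
  1+0+1 = 0 carry 1
  1+1+1 = 1 carry 1
  1+1+1 = 1 carry 1
  1+0+1 = 0 carry 1
  1+1+1 = 1 carry 1
  1+1+1 = 1 carry 1
  1+1+1 = 1 carry 1
  0+0+1 = 1
  1+1 = 0 carry 1
  0+0+1 = 1
  0+0 = 0
  1+0 = 1
  0+0 = 0
  1+1 = 0 carry 1
  0+0+1 = 1
  0+0 = 0
  0+1 = 1
  0+0 = 0
  0+1 = 1
  0+0 = 0
  1+1 = 0 carry 1
  final carry 1

0b1001010100101011110110001010100111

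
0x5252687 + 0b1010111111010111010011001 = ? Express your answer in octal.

0x5252687 = 0o511223207 in octal.
0b1010111111010111010011001 = 0o127727231 in octal.
Add column by column in base 8, right to left:
  7+1 = 0 carry 1
  0+3+1 = 4
  2+2 = 4
  3+7 = 2 carry 1
  2+2+1 = 5
  2+7 = 1 carry 1
  1+7+1 = 1 carry 1
  1+2+1 = 4
  5+1 = 6

0o641152440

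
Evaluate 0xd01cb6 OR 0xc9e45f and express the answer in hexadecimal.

0xd9fcff

OR each hex digit independently (no carries):
  d|c=d, 0|9=9, 1|e=f, c|4=c, b|5=f, 6|f=f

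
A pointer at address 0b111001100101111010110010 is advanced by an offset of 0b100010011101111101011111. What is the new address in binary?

0b1011100000011111000010001

Add column by column in base 2, right to left:
  0+1 = 1
  1+1 = 0 carry 1
  0+1+1 = 0 carry 1
  0+1+1 = 0 carry 1
  1+1+1 = 1 carry 1
  1+0+1 = 0 carry 1
  0+1+1 = 0 carry 1
  1+0+1 = 0 carry 1
  0+1+1 = 0 carry 1
  1+1+1 = 1 carry 1
  1+1+1 = 1 carry 1
  1+1+1 = 1 carry 1
  1+1+1 = 1 carry 1
  0+0+1 = 1
  1+1 = 0 carry 1
  0+1+1 = 0 carry 1
  0+1+1 = 0 carry 1
  1+0+1 = 0 carry 1
  1+0+1 = 0 carry 1
  0+1+1 = 0 carry 1
  0+0+1 = 1
  1+0 = 1
  1+0 = 1
  1+1 = 0 carry 1
  final carry 1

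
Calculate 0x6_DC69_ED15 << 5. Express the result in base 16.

0xDB8D3DA2A0

5 bits is not a whole number of base-16 digits; in binary: 11011011100011010011110110100010101 << 5 = 1101101110001101001111011010001010100000.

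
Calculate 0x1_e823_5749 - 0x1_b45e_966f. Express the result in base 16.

0x33c4c0da

Subtract column by column in base 16:
  9-f → a (borrow)
  4-6-1 → d (borrow)
  7-6-1 → 0
  5-9 → c (borrow)
  3-e-1 → 4 (borrow)
  2-5-1 → c (borrow)
  8-4-1 → 3
  e-b → 3
  1-1 → 0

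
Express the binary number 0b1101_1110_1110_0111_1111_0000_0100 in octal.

Group the bits in threes: 001 101 111 011 100 111 111 100 000 100 → 1573477404.

0o1573477404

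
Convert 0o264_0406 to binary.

0b10110100000100000110

Each octal digit is 3 bits: 2=010 6=110 4=100 0=000 4=100 0=000 6=110.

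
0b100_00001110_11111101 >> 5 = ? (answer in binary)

Right shift by 5: drop the 5 least-significant bits.

0b10000001110111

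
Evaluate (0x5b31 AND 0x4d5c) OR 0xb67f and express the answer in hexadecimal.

0x5b31 AND 0x4d5c = 0x4910.
Then OR with 0xb67f.

0xff7f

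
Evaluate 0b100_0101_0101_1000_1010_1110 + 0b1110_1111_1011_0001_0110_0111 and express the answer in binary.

Add column by column in base 2, right to left:
  0+1 = 1
  1+1 = 0 carry 1
  1+1+1 = 1 carry 1
  1+0+1 = 0 carry 1
  0+0+1 = 1
  1+1 = 0 carry 1
  0+1+1 = 0 carry 1
  1+0+1 = 0 carry 1
  0+1+1 = 0 carry 1
  0+0+1 = 1
  0+0 = 0
  1+0 = 1
  1+1 = 0 carry 1
  0+1+1 = 0 carry 1
  1+0+1 = 0 carry 1
  0+1+1 = 0 carry 1
  1+1+1 = 1 carry 1
  0+1+1 = 0 carry 1
  1+1+1 = 1 carry 1
  0+1+1 = 0 carry 1
  0+0+1 = 1
  0+1 = 1
  1+1 = 0 carry 1
  0+1+1 = 0 carry 1
  final carry 1

0b1001101010000101000010101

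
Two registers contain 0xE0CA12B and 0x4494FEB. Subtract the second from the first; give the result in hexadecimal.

Subtract column by column in base 16:
  B-B → 0
  2-E → 4 (borrow)
  1-F-1 → 1 (borrow)
  A-4-1 → 5
  C-9 → 3
  0-4 → C (borrow)
  E-4-1 → 9

0x9C35140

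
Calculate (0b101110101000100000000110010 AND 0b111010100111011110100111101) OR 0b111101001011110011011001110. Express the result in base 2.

0b111111101011110011011111110

0b101110101000100000000110010 AND 0b111010100111011110100111101 = 0b101010100000000000000110000.
Then OR with 0b111101001011110011011001110.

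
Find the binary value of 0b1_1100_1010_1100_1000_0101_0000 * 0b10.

0b11100101011001000010100000

Multiply each base-2 digit by 2, carrying:
  0×2 = 0 → write 0
  0×2 = 0 → write 0
  0×2 = 0 → write 0
  0×2 = 0 → write 0
  1×2 = 2 → write 0 carry 1
  0×2+1 = 1 → write 1
  1×2 = 2 → write 0 carry 1
  0×2+1 = 1 → write 1
  0×2 = 0 → write 0
  0×2 = 0 → write 0
  0×2 = 0 → write 0
  1×2 = 2 → write 0 carry 1
  0×2+1 = 1 → write 1
  0×2 = 0 → write 0
  1×2 = 2 → write 0 carry 1
  1×2+1 = 3 → write 1 carry 1
  0×2+1 = 1 → write 1
  1×2 = 2 → write 0 carry 1
  0×2+1 = 1 → write 1
  1×2 = 2 → write 0 carry 1
  0×2+1 = 1 → write 1
  0×2 = 0 → write 0
  1×2 = 2 → write 0 carry 1
  1×2+1 = 3 → write 1 carry 1
  1×2+1 = 3 → write 1 carry 1
  remaining carry: 1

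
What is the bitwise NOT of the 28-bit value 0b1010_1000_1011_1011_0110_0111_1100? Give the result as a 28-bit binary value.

Invert each bit: 1010100010111011011001111100 → 0101011101000100100110000011.

0b0101011101000100100110000011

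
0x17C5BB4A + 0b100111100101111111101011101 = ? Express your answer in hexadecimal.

0x1CB8BAA7

0b100111100101111111101011101 = 0x4F2FF5D in hexadecimal.
Add column by column in base 16, right to left:
  A+D = 7 carry 1
  4+5+1 = A
  B+F = A carry 1
  B+F+1 = B carry 1
  5+2+1 = 8
  C+F = B carry 1
  7+4+1 = C
  1+0 = 1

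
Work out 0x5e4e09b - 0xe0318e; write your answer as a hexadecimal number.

0x504af0d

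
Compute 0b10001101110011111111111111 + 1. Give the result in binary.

The trailing 14 digits are 1 (max in base 2), so adding 1 cascades: they roll to 0 and the next digit up increments.

0b10001101110100000000000000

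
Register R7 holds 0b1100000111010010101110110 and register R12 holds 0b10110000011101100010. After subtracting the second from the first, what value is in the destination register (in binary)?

0b1011110001001111000010100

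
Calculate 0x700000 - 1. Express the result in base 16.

0x6FFFFF

The trailing 5 digits are 0, so subtracting 1 borrows through: they become F and the next digit up decrements.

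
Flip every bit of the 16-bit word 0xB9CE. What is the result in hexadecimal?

0x4631

Each hex digit d becomes F−d:
  B→4, 9→6, C→3, E→1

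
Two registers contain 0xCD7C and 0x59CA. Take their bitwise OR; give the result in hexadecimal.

OR each hex digit independently (no carries):
  C|5=D, D|9=D, 7|C=F, C|A=E

0xDDFE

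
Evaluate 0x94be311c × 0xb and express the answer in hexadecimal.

0x6642c1c34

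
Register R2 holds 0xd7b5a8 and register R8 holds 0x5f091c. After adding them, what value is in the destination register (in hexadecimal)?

Add column by column in base 16, right to left:
  8+c = 4 carry 1
  a+1+1 = c
  5+9 = e
  b+0 = b
  7+f = 6 carry 1
  d+5+1 = 3 carry 1
  final carry 1

0x136bec4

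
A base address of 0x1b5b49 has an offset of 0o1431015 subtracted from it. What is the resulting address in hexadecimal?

0x15293c

0o1431015 = 0x6320d in hexadecimal.
Subtract column by column in base 16:
  9-d → c (borrow)
  4-0-1 → 3
  b-2 → 9
  5-3 → 2
  b-6 → 5
  1-0 → 1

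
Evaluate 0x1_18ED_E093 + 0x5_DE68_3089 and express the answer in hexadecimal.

0x6F756111C

Add column by column in base 16, right to left:
  3+9 = C
  9+8 = 1 carry 1
  0+0+1 = 1
  E+3 = 1 carry 1
  D+8+1 = 6 carry 1
  E+6+1 = 5 carry 1
  8+E+1 = 7 carry 1
  1+D+1 = F
  1+5 = 6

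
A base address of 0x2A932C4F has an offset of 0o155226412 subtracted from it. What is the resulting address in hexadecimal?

0o155226412 = 0x1B52D0A in hexadecimal.
Subtract column by column in base 16:
  F-A → 5
  4-0 → 4
  C-D → F (borrow)
  2-2-1 → F (borrow)
  3-5-1 → D (borrow)
  9-B-1 → D (borrow)
  A-1-1 → 8
  2-0 → 2

0x28DDFF45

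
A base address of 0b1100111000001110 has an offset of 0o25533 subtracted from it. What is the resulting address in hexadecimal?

0xA2B3

0b1100111000001110 = 0xCE0E in hexadecimal.
0o25533 = 0x2B5B in hexadecimal.
Subtract column by column in base 16:
  E-B → 3
  0-5 → B (borrow)
  E-B-1 → 2
  C-2 → A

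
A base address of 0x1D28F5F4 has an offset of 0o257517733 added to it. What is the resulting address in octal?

0x1D28F5F4 = 0o3512172764 in octal.
Add column by column in base 8, right to left:
  4+3 = 7
  6+3 = 1 carry 1
  7+7+1 = 7 carry 1
  2+7+1 = 2 carry 1
  7+1+1 = 1 carry 1
  1+5+1 = 7
  2+7 = 1 carry 1
  1+5+1 = 7
  5+2 = 7
  3+0 = 3

0o3771712717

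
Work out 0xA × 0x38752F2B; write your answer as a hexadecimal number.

0x23493D7AE

Multiply each base-16 digit by 10, carrying:
  B×10 = 110 → write E carry 6
  2×10+6 = 26 → write A carry 1
  F×10+1 = 151 → write 7 carry 9
  2×10+9 = 29 → write D carry 1
  5×10+1 = 51 → write 3 carry 3
  7×10+3 = 73 → write 9 carry 4
  8×10+4 = 84 → write 4 carry 5
  3×10+5 = 35 → write 3 carry 2
  remaining carry: 2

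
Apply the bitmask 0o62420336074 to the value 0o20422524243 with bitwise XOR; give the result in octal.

0o42002612237

XOR each oct digit independently (no carries):
  2^6=4, 0^2=2, 4^4=0, 2^2=0, 2^0=2, 5^3=6, 2^3=1, 4^6=2, 2^0=2, 4^7=3, 3^4=7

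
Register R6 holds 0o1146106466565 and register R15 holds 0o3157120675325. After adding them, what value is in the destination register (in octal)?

Add column by column in base 8, right to left:
  5+5 = 2 carry 1
  6+2+1 = 1 carry 1
  5+3+1 = 1 carry 1
  6+5+1 = 4 carry 1
  6+7+1 = 6 carry 1
  4+6+1 = 3 carry 1
  6+0+1 = 7
  0+2 = 2
  1+1 = 2
  6+7 = 5 carry 1
  4+5+1 = 2 carry 1
  1+1+1 = 3
  1+3 = 4

0o4325227364112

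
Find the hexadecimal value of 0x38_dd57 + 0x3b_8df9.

0x746b50

Add column by column in base 16, right to left:
  7+9 = 0 carry 1
  5+f+1 = 5 carry 1
  d+d+1 = b carry 1
  d+8+1 = 6 carry 1
  8+b+1 = 4 carry 1
  3+3+1 = 7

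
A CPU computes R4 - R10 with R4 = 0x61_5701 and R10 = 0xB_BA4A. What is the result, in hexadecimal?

Subtract column by column in base 16:
  1-A → 7 (borrow)
  0-4-1 → B (borrow)
  7-A-1 → C (borrow)
  5-B-1 → 9 (borrow)
  1-B-1 → 5 (borrow)
  6-0-1 → 5

0x559CB7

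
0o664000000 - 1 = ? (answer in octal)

The trailing 6 digits are 0, so subtracting 1 borrows through: they become 7 and the next digit up decrements.

0o663777777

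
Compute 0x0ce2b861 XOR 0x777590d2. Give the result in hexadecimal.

XOR each hex digit independently (no carries):
  0^7=7, c^7=b, e^7=9, 2^5=7, b^9=2, 8^0=8, 6^d=b, 1^2=3

0x7b9728b3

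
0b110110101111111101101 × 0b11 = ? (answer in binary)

0b10100100001111111000111

Multiply each base-2 digit by 3, carrying:
  1×3 = 3 → write 1 carry 1
  0×3+1 = 1 → write 1
  1×3 = 3 → write 1 carry 1
  1×3+1 = 4 → write 0 carry 2
  0×3+2 = 2 → write 0 carry 1
  1×3+1 = 4 → write 0 carry 2
  1×3+2 = 5 → write 1 carry 2
  1×3+2 = 5 → write 1 carry 2
  1×3+2 = 5 → write 1 carry 2
  1×3+2 = 5 → write 1 carry 2
  1×3+2 = 5 → write 1 carry 2
  1×3+2 = 5 → write 1 carry 2
  1×3+2 = 5 → write 1 carry 2
  0×3+2 = 2 → write 0 carry 1
  1×3+1 = 4 → write 0 carry 2
  0×3+2 = 2 → write 0 carry 1
  1×3+1 = 4 → write 0 carry 2
  1×3+2 = 5 → write 1 carry 2
  0×3+2 = 2 → write 0 carry 1
  1×3+1 = 4 → write 0 carry 2
  1×3+2 = 5 → write 1 carry 2
  remaining carry: 10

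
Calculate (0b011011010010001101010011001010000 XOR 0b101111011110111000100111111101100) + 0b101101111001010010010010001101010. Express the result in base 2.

0b1100010000110001000000111000100110

First 0b011011010010001101010011001010000 XOR 0b101111011110111000100111111101100 = 0b110100001100110101110100110111100.
Add column by column in base 2, right to left:
  0+0 = 0
  0+1 = 1
  1+0 = 1
  1+1 = 0 carry 1
  1+0+1 = 0 carry 1
  1+1+1 = 1 carry 1
  0+1+1 = 0 carry 1
  1+0+1 = 0 carry 1
  1+0+1 = 0 carry 1
  0+0+1 = 1
  0+1 = 1
  1+0 = 1
  0+0 = 0
  1+1 = 0 carry 1
  1+0+1 = 0 carry 1
  1+0+1 = 0 carry 1
  0+1+1 = 0 carry 1
  1+0+1 = 0 carry 1
  0+0+1 = 1
  1+1 = 0 carry 1
  1+0+1 = 0 carry 1
  0+1+1 = 0 carry 1
  0+0+1 = 1
  1+0 = 1
  1+1 = 0 carry 1
  0+1+1 = 0 carry 1
  0+1+1 = 0 carry 1
  0+1+1 = 0 carry 1
  0+0+1 = 1
  1+1 = 0 carry 1
  0+1+1 = 0 carry 1
  1+0+1 = 0 carry 1
  1+1+1 = 1 carry 1
  final carry 1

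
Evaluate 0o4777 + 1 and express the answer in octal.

0o5000

The trailing 3 digits are 7 (max in base 8), so adding 1 cascades: they roll to 0 and the next digit up increments.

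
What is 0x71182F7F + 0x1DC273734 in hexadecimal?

0x24D3F66B3

Add column by column in base 16, right to left:
  F+4 = 3 carry 1
  7+3+1 = B
  F+7 = 6 carry 1
  2+3+1 = 6
  8+7 = F
  1+2 = 3
  1+C = D
  7+D = 4 carry 1
  0+1+1 = 2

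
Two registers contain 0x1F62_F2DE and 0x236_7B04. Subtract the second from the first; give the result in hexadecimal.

0x1D2C77DA

Subtract column by column in base 16:
  E-4 → A
  D-0 → D
  2-B → 7 (borrow)
  F-7-1 → 7
  2-6 → C (borrow)
  6-3-1 → 2
  F-2 → D
  1-0 → 1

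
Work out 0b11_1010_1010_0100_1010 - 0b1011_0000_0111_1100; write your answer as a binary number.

0b101111100111001110

Subtract column by column in base 2:
  0-0 → 0
  1-0 → 1
  0-1 → 1 (borrow)
  1-1-1 → 1 (borrow)
  0-1-1 → 0 (borrow)
  0-1-1 → 0 (borrow)
  1-1-1 → 1 (borrow)
  0-0-1 → 1 (borrow)
  0-0-1 → 1 (borrow)
  1-0-1 → 0
  0-0 → 0
  1-0 → 1
  0-1 → 1 (borrow)
  1-1-1 → 1 (borrow)
  0-0-1 → 1 (borrow)
  1-1-1 → 1 (borrow)
  1-0-1 → 0
  1-0 → 1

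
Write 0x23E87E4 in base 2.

0b10001111101000011111100100

Expand each hex digit to 4 bits: 2=0010 3=0011 E=1110 8=1000 7=0111 E=1110 4=0100.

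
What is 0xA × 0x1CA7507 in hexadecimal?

0x11E89246

Multiply each base-16 digit by 10, carrying:
  7×10 = 70 → write 6 carry 4
  0×10+4 = 4 → write 4
  5×10 = 50 → write 2 carry 3
  7×10+3 = 73 → write 9 carry 4
  A×10+4 = 104 → write 8 carry 6
  C×10+6 = 126 → write E carry 7
  1×10+7 = 17 → write 1 carry 1
  remaining carry: 1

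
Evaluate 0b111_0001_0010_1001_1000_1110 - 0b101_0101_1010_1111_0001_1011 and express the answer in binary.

Subtract column by column in base 2:
  0-1 → 1 (borrow)
  1-1-1 → 1 (borrow)
  1-0-1 → 0
  1-1 → 0
  0-1 → 1 (borrow)
  0-0-1 → 1 (borrow)
  0-0-1 → 1 (borrow)
  1-0-1 → 0
  1-1 → 0
  0-1 → 1 (borrow)
  0-1-1 → 0 (borrow)
  1-1-1 → 1 (borrow)
  0-0-1 → 1 (borrow)
  1-1-1 → 1 (borrow)
  0-0-1 → 1 (borrow)
  0-1-1 → 0 (borrow)
  1-1-1 → 1 (borrow)
  0-0-1 → 1 (borrow)
  0-1-1 → 0 (borrow)
  0-0-1 → 1 (borrow)
  1-1-1 → 1 (borrow)
  1-0-1 → 0
  1-1 → 0

0b110110111101001110011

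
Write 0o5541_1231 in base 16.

0xb61299

Each octal digit is 3 bits: 5=101 5=101 4=100 1=001 1=001 2=010 3=011 1=001.
Group the bits into nibbles: 1011 0110 0001 0010 1001 1001 → b61299.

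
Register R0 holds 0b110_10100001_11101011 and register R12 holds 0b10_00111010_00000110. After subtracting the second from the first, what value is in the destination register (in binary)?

Subtract column by column in base 2:
  1-0 → 1
  1-1 → 0
  0-1 → 1 (borrow)
  1-0-1 → 0
  0-0 → 0
  1-0 → 1
  1-0 → 1
  1-0 → 1
  1-0 → 1
  0-1 → 1 (borrow)
  0-0-1 → 1 (borrow)
  0-1-1 → 0 (borrow)
  0-1-1 → 0 (borrow)
  1-1-1 → 1 (borrow)
  0-0-1 → 1 (borrow)
  1-0-1 → 0
  0-0 → 0
  1-1 → 0
  1-0 → 1

0b1000110011111100101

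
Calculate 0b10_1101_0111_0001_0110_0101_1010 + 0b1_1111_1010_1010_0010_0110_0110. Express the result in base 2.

0b100110100011011100011000000

Add column by column in base 2, right to left:
  0+0 = 0
  1+1 = 0 carry 1
  0+1+1 = 0 carry 1
  1+0+1 = 0 carry 1
  1+0+1 = 0 carry 1
  0+1+1 = 0 carry 1
  1+1+1 = 1 carry 1
  0+0+1 = 1
  0+0 = 0
  1+1 = 0 carry 1
  1+0+1 = 0 carry 1
  0+0+1 = 1
  1+0 = 1
  0+1 = 1
  0+0 = 0
  0+1 = 1
  1+0 = 1
  1+1 = 0 carry 1
  1+0+1 = 0 carry 1
  0+1+1 = 0 carry 1
  1+1+1 = 1 carry 1
  0+1+1 = 0 carry 1
  1+1+1 = 1 carry 1
  1+1+1 = 1 carry 1
  0+1+1 = 0 carry 1
  1+0+1 = 0 carry 1
  final carry 1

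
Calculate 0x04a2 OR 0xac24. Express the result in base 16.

0xaca6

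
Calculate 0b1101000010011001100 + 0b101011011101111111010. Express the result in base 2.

0b111000100000011000110

Add column by column in base 2, right to left:
  0+0 = 0
  0+1 = 1
  1+0 = 1
  1+1 = 0 carry 1
  0+1+1 = 0 carry 1
  0+1+1 = 0 carry 1
  1+1+1 = 1 carry 1
  1+1+1 = 1 carry 1
  0+1+1 = 0 carry 1
  0+1+1 = 0 carry 1
  1+0+1 = 0 carry 1
  0+1+1 = 0 carry 1
  0+1+1 = 0 carry 1
  0+1+1 = 0 carry 1
  0+0+1 = 1
  1+1 = 0 carry 1
  0+1+1 = 0 carry 1
  1+0+1 = 0 carry 1
  1+1+1 = 1 carry 1
  0+0+1 = 1
  0+1 = 1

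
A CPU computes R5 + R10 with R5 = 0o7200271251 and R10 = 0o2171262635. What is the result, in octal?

Add column by column in base 8, right to left:
  1+5 = 6
  5+3 = 0 carry 1
  2+6+1 = 1 carry 1
  1+2+1 = 4
  7+6 = 5 carry 1
  2+2+1 = 5
  0+1 = 1
  0+7 = 7
  2+1 = 3
  7+2 = 1 carry 1
  final carry 1

0o11371554106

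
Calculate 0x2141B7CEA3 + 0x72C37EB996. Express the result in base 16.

Add column by column in base 16, right to left:
  3+6 = 9
  A+9 = 3 carry 1
  E+9+1 = 8 carry 1
  C+B+1 = 8 carry 1
  7+E+1 = 6 carry 1
  B+7+1 = 3 carry 1
  1+3+1 = 5
  4+C = 0 carry 1
  1+2+1 = 4
  2+7 = 9

0x9405368839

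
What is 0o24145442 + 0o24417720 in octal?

0o50565362

Add column by column in base 8, right to left:
  2+0 = 2
  4+2 = 6
  4+7 = 3 carry 1
  5+7+1 = 5 carry 1
  4+1+1 = 6
  1+4 = 5
  4+4 = 0 carry 1
  2+2+1 = 5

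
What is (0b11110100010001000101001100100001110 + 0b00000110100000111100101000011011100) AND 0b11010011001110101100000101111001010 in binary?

0b11010010000010000000000100111001010

Add column by column in base 2, right to left:
  0+0 = 0
  1+0 = 1
  1+1 = 0 carry 1
  1+1+1 = 1 carry 1
  0+1+1 = 0 carry 1
  0+0+1 = 1
  0+1 = 1
  0+1 = 1
  1+0 = 1
  0+0 = 0
  0+0 = 0
  1+0 = 1
  1+1 = 0 carry 1
  0+0+1 = 1
  0+1 = 1
  1+0 = 1
  0+0 = 0
  1+1 = 0 carry 1
  0+1+1 = 0 carry 1
  0+1+1 = 0 carry 1
  0+1+1 = 0 carry 1
  1+0+1 = 0 carry 1
  0+0+1 = 1
  0+0 = 0
  0+0 = 0
  1+0 = 1
  0+1 = 1
  0+0 = 0
  0+1 = 1
  1+1 = 0 carry 1
  0+0+1 = 1
  1+0 = 1
  1+0 = 1
  1+0 = 1
  1+0 = 1
Sum = 0b11111010110010000001110100111101010; now AND with 0b11010011001110101100000101111001010:
  11111010110010000001110100111101010
& 11010011001110101100000101111001010
= 11010010000010000000000100111001010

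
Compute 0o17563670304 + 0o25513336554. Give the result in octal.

0o45277227060

Add column by column in base 8, right to left:
  4+4 = 0 carry 1
  0+5+1 = 6
  3+5 = 0 carry 1
  0+6+1 = 7
  7+3 = 2 carry 1
  6+3+1 = 2 carry 1
  3+3+1 = 7
  6+1 = 7
  5+5 = 2 carry 1
  7+5+1 = 5 carry 1
  1+2+1 = 4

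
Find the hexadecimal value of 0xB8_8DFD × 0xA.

0x7358BE2

Multiply each base-16 digit by 10, carrying:
  D×10 = 130 → write 2 carry 8
  F×10+8 = 158 → write E carry 9
  D×10+9 = 139 → write B carry 8
  8×10+8 = 88 → write 8 carry 5
  8×10+5 = 85 → write 5 carry 5
  B×10+5 = 115 → write 3 carry 7
  remaining carry: 7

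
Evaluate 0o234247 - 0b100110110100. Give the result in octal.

0b100110110100 = 0o4664 in octal.
Subtract column by column in base 8:
  7-4 → 3
  4-6 → 6 (borrow)
  2-6-1 → 3 (borrow)
  4-4-1 → 7 (borrow)
  3-0-1 → 2
  2-0 → 2

0o227363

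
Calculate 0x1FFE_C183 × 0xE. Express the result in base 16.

0x1BFEE952A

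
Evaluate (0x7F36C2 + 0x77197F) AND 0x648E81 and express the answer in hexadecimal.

0x640001

Add column by column in base 16, right to left:
  2+F = 1 carry 1
  C+7+1 = 4 carry 1
  6+9+1 = 0 carry 1
  3+1+1 = 5
  F+7 = 6 carry 1
  7+7+1 = F
Sum = 0xF65041; now AND with 0x648E81:
  F&6=6, 6&4=4, 5&8=0, 0&E=0, 4&8=0, 1&1=1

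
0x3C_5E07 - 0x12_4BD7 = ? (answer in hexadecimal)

0x2A1230

Subtract column by column in base 16:
  7-7 → 0
  0-D → 3 (borrow)
  E-B-1 → 2
  5-4 → 1
  C-2 → A
  3-1 → 2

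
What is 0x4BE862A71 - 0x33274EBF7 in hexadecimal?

Subtract column by column in base 16:
  1-7 → A (borrow)
  7-F-1 → 7 (borrow)
  A-B-1 → E (borrow)
  2-E-1 → 3 (borrow)
  6-4-1 → 1
  8-7 → 1
  E-2 → C
  B-3 → 8
  4-3 → 1

0x18C113E7A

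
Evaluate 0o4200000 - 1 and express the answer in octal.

The trailing 5 digits are 0, so subtracting 1 borrows through: they become 7 and the next digit up decrements.

0o4177777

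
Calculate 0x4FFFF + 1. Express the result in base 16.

0x50000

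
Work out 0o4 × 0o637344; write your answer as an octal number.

Multiply each base-8 digit by 4, carrying:
  4×4 = 16 → write 0 carry 2
  4×4+2 = 18 → write 2 carry 2
  3×4+2 = 14 → write 6 carry 1
  7×4+1 = 29 → write 5 carry 3
  3×4+3 = 15 → write 7 carry 1
  6×4+1 = 25 → write 1 carry 3
  remaining carry: 3

0o3175620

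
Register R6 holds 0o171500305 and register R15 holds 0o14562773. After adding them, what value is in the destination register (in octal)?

Add column by column in base 8, right to left:
  5+3 = 0 carry 1
  0+7+1 = 0 carry 1
  3+7+1 = 3 carry 1
  0+2+1 = 3
  0+6 = 6
  5+5 = 2 carry 1
  1+4+1 = 6
  7+1 = 0 carry 1
  1+0+1 = 2

0o206263300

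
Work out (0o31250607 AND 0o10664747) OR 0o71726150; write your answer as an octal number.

0o71766757

0o31250607 AND 0o10664747 = 0o10240607.
Then OR with 0o71726150.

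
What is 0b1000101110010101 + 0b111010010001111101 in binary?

0b1000011000000010010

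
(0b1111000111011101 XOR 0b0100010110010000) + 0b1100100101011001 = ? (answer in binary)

0b10111110110100110

First 0b1111000111011101 XOR 0b0100010110010000 = 0b1011010001001101.
Add column by column in base 2, right to left:
  1+1 = 0 carry 1
  0+0+1 = 1
  1+0 = 1
  1+1 = 0 carry 1
  0+1+1 = 0 carry 1
  0+0+1 = 1
  1+1 = 0 carry 1
  0+0+1 = 1
  0+1 = 1
  0+0 = 0
  1+0 = 1
  0+1 = 1
  1+0 = 1
  1+0 = 1
  0+1 = 1
  1+1 = 0 carry 1
  final carry 1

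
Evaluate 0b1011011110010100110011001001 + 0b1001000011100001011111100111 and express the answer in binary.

0b10100100001110110010010110000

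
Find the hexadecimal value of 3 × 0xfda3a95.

Multiply each base-16 digit by 3, carrying:
  5×3 = 15 → write f
  9×3 = 27 → write b carry 1
  a×3+1 = 31 → write f carry 1
  3×3+1 = 10 → write a
  a×3 = 30 → write e carry 1
  d×3+1 = 40 → write 8 carry 2
  f×3+2 = 47 → write f carry 2
  remaining carry: 2

0x2f8eafbf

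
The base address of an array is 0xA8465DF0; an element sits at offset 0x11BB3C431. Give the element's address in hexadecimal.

Add column by column in base 16, right to left:
  0+1 = 1
  F+3 = 2 carry 1
  D+4+1 = 2 carry 1
  5+C+1 = 2 carry 1
  6+3+1 = A
  4+B = F
  8+B = 3 carry 1
  A+1+1 = C
  0+1 = 1

0x1C3FA2221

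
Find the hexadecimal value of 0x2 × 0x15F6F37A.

0x2BEDE6F4

Multiply each base-16 digit by 2, carrying:
  A×2 = 20 → write 4 carry 1
  7×2+1 = 15 → write F
  3×2 = 6 → write 6
  F×2 = 30 → write E carry 1
  6×2+1 = 13 → write D
  F×2 = 30 → write E carry 1
  5×2+1 = 11 → write B
  1×2 = 2 → write 2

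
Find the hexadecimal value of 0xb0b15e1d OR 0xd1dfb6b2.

OR each hex digit independently (no carries):
  b|d=f, 0|1=1, b|d=f, 1|f=f, 5|b=f, e|6=e, 1|b=b, d|2=f

0xf1fffebf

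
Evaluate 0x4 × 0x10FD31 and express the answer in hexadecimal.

Multiply each base-16 digit by 4, carrying:
  1×4 = 4 → write 4
  3×4 = 12 → write C
  D×4 = 52 → write 4 carry 3
  F×4+3 = 63 → write F carry 3
  0×4+3 = 3 → write 3
  1×4 = 4 → write 4

0x43F4C4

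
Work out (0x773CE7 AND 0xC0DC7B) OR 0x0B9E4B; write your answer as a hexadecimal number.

0x773CE7 AND 0xC0DC7B = 0x401C63.
Then OR with 0x0B9E4B.

0x4B9E6B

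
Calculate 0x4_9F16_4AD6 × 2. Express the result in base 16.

Multiply each base-16 digit by 2, carrying:
  6×2 = 12 → write C
  D×2 = 26 → write A carry 1
  A×2+1 = 21 → write 5 carry 1
  4×2+1 = 9 → write 9
  6×2 = 12 → write C
  1×2 = 2 → write 2
  F×2 = 30 → write E carry 1
  9×2+1 = 19 → write 3 carry 1
  4×2+1 = 9 → write 9

0x93E2C95AC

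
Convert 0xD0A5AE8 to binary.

Expand each hex digit to 4 bits: D=1101 0=0000 A=1010 5=0101 A=1010 E=1110 8=1000.

0b1101000010100101101011101000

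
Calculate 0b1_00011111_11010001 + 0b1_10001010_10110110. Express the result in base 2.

Add column by column in base 2, right to left:
  1+0 = 1
  0+1 = 1
  0+1 = 1
  0+0 = 0
  1+1 = 0 carry 1
  0+1+1 = 0 carry 1
  1+0+1 = 0 carry 1
  1+1+1 = 1 carry 1
  1+0+1 = 0 carry 1
  1+1+1 = 1 carry 1
  1+0+1 = 0 carry 1
  1+1+1 = 1 carry 1
  1+0+1 = 0 carry 1
  0+0+1 = 1
  0+0 = 0
  0+1 = 1
  1+1 = 0 carry 1
  final carry 1

0b101010101010000111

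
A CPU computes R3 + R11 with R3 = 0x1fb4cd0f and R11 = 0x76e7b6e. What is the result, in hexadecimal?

Add column by column in base 16, right to left:
  f+e = d carry 1
  0+6+1 = 7
  d+b = 8 carry 1
  c+7+1 = 4 carry 1
  4+e+1 = 3 carry 1
  b+6+1 = 2 carry 1
  f+7+1 = 7 carry 1
  1+0+1 = 2

0x2723487d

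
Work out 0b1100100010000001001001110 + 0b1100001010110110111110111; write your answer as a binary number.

0b11000101100111000001000101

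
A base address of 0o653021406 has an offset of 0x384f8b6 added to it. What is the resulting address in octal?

0x384f8b6 = 0o341174266 in octal.
Add column by column in base 8, right to left:
  6+6 = 4 carry 1
  0+6+1 = 7
  4+2 = 6
  1+4 = 5
  2+7 = 1 carry 1
  0+1+1 = 2
  3+1 = 4
  5+4 = 1 carry 1
  6+3+1 = 2 carry 1
  final carry 1

0o1214215674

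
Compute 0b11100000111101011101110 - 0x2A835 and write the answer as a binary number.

0b11011011101001010111001

0x2A835 = 0b101010100000110101 in binary.
Subtract column by column in base 2:
  0-1 → 1 (borrow)
  1-0-1 → 0
  1-1 → 0
  1-0 → 1
  0-1 → 1 (borrow)
  1-1-1 → 1 (borrow)
  1-0-1 → 0
  1-0 → 1
  0-0 → 0
  1-0 → 1
  0-0 → 0
  1-1 → 0
  1-0 → 1
  1-1 → 0
  1-0 → 1
  0-1 → 1 (borrow)
  0-0-1 → 1 (borrow)
  0-1-1 → 0 (borrow)
  0-0-1 → 1 (borrow)
  0-0-1 → 1 (borrow)
  1-0-1 → 0
  1-0 → 1
  1-0 → 1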